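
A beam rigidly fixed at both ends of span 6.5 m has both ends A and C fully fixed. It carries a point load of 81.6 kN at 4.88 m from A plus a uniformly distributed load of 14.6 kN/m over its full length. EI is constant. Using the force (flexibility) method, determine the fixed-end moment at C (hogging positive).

M_C = 125.9 kN·m

Release both end moments; the primary structure is a simply-supported span AC with redundants M_A and M_C.
End rotations of the released simple span under the applied load (×1/EI):
  at A: point load 81.6 at a = 4.88: Pab(L + b)/(6LEI) = 134.3/EI
  at C: point load 81.6 at a = 4.88: Pab(L + a)/(6LEI) = 188.2/EI
  at A: UDL 14.6: wL³/(24EI) = 167.1/EI
  at C: UDL 14.6: wL³/(24EI) = 167.1/EI
  θ_A0 = 301.4/EI,  θ_C0 = 355.3/EI
Flexibility coefficients: a unit moment at one end gives L/(3EI) there and L/(6EI) at the far end, so f₁₁ = f₂₂ = 2.167/EI and f₁₂ = f₂₁ = 1.083/EI.
Compatibility — zero rotation at each built-in end:
  2.167 M_A + 1.083 M_C = 301.4
  1.083 M_A + 2.167 M_C = 355.3
Solving the pair gives M_A = 76.14 kN·m and M_C = 125.9 kN·m (hogging).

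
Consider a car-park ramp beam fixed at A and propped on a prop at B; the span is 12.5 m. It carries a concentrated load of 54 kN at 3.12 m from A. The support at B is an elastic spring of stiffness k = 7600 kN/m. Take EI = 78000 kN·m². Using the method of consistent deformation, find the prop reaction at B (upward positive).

R_B = 4.555 kN

Choose R_B as the redundant. The primary structure is the cantilever fixed at A.
Deflection at B on the released cantilever, summing each load's contribution:
  point load 54 at a = 3.12: Pa²(3L − a)/(6EI) = 3012/EI
Flexibility coefficient — unit upward force at B: δ_{BB} = L³/(3EI) = 651/EI.
With EI = 78000 kN·m²: δ_0 = 0.038616 m and δ_{BB} = 0.008347 m/kN.
Compatibility — the spring shortens by R_B/k under the reaction it provides: δ_0 − R_B·δ_{BB} = R_B/k. With 1/k = 0.000132 m/kN, R_B = δ_0 / (δ_{BB} + 1/k) = 0.038616 / (0.008347 + 0.000132) = 4.555 kN.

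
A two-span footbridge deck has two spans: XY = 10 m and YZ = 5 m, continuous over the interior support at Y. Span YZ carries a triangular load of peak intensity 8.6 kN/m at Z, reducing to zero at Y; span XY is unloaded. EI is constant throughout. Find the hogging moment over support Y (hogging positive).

Take M_Y as the redundant. Released structure: two simple spans XY and YZ with a hinge at Y.
Discontinuity in slope at Y on the released structure — sum the simple-span end rotations:
  span YZ: triangular load, peak 8.6: 7w₀L³/(360EI) = 20.9/EI
  relative rotation θ_0 = (0 + 20.9)/EI = 20.9/EI
A unit hogging moment at Y produces rotation L₁/(3EI) + L₂/(3EI) = 5/EI.
Slope continuity at Y: θ_0 = M_Y·5/EI, so M_Y = 20.9/5 = 4.181 kN·m (hogging).

M_Y = 4.181 kN·m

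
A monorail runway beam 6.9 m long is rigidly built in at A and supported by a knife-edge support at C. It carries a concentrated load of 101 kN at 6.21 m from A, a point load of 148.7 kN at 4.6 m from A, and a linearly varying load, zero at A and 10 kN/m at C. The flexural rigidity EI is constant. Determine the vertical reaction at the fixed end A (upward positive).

Remove the prop at C; the released (primary) structure is a cantilever built in at A.
Free-end deflection of the primary structure under the applied loading (downward +):
  point load 101 at a = 6.21: Pa²(3L − a)/(6EI) = 9406/EI
  point load 148.7 at a = 4.6: Pa²(3L − a)/(6EI) = 8443/EI
  triangular load, peak 10 at the free end: 11w₀L⁴/(120EI) = 2078/EI
  δ_0 = 19927/EI
Tip deflection under a unit load at C: L³/(3EI) = 109.5/EI.
Compatibility at C: δ_0 − R_C·δ_{CC} = 0, so R_C = 19927/109.5 = 182 kN.
Vertical equilibrium: R_A = ΣP − R_C = 284.2 − 182 = 102.2 kN.

R_A = 102.2 kN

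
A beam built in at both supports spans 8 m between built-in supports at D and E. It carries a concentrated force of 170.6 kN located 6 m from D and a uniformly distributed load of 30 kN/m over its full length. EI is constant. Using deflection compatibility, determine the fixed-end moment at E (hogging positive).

Take the two fixed-end moments M_D, M_E as redundants; the released structure is the simple span DE.
Simple-span end rotations at D and E under the given loads:
  at D: point load 170.6 at a = 6: Pab(L + b)/(6LEI) = 426.5/EI
  at E: point load 170.6 at a = 6: Pab(L + a)/(6LEI) = 597.1/EI
  at D: UDL 30: wL³/(24EI) = 640/EI
  at E: UDL 30: wL³/(24EI) = 640/EI
  θ_D0 = 1066/EI,  θ_E0 = 1237/EI
Flexibility coefficients: a unit moment at one end gives L/(3EI) there and L/(6EI) at the far end, so f₁₁ = f₂₂ = 2.667/EI and f₁₂ = f₂₁ = 1.333/EI.
Compatibility — zero rotation at each built-in end:
  2.667 M_D + 1.333 M_E = 1066
  1.333 M_D + 2.667 M_E = 1237
Solving the pair gives M_D = 224 kN·m and M_E = 351.9 kN·m (hogging).

M_E = 351.9 kN·m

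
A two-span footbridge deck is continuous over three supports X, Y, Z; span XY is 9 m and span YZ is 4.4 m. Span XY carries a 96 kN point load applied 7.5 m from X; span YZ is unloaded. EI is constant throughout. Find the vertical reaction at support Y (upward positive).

R_Y = 105 kN

Release continuity at Y by inserting a hinge; the redundant is the internal moment M_Y. The primary structure is two simply-supported spans XY and YZ.
Discontinuity in slope at Y on the released structure — sum the simple-span end rotations:
  span XY: point load 96 at a = 7.5: Pab(L + a)/(6LEI) = 330/EI
  relative rotation θ_0 = (330 + 0)/EI = 330/EI
A unit hogging moment at Y produces rotation L₁/(3EI) + L₂/(3EI) = 4.467/EI.
Slope continuity at Y: θ_0 = M_Y·4.467/EI, so M_Y = 330/4.467 = 73.88 kN·m (hogging).
Span XY, ΣM about X with M_Y applied at Y: R_Y^{XY}·9 = 720 + 73.88, so R_Y^{XY} = 88.21 kN and R_X = 96 − 88.21 = 7.791 kN.
Span YZ, ΣM about Z: R_Y^{YZ}·4.4 = 0 + 73.88, so R_Y^{YZ} = 16.79 kN and R_Z = 0 − 16.79 = -16.79 kN.
R_Y = 88.21 + 16.79 = 105 kN.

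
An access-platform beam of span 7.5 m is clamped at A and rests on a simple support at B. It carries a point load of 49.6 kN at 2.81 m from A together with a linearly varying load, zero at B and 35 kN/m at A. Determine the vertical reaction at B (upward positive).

Release the roller at B. Primary structure: cantilever fixed at A.
Deflection at B on the released cantilever, summing each load's contribution:
  point load 49.6 at a = 2.81: Pa²(3L − a)/(6EI) = 1285/EI
  triangular load, peak 35 at the fixed end: w₀L⁴/(30EI) = 3691/EI
  δ_0 = 4977/EI
Tip deflection under a unit load at B: L³/(3EI) = 140.6/EI.
The prop prevents deflection at B: R_B = δ_0/δ_{BB} = 4977/140.6 = 35.39 kN.

R_B = 35.39 kN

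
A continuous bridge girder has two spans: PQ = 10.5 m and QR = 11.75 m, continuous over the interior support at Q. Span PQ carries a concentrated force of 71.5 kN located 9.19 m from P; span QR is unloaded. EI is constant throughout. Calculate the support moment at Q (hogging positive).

M_Q = 36.27 kN·m

Release continuity at Q by inserting a hinge; the redundant is the internal moment M_Q. The primary structure is two simply-supported spans PQ and QR.
Rotations at Q on the released spans (each span's end-slope, ×1/EI):
  span PQ: point load 71.5 at a = 9.19: Pab(L + a)/(6LEI) = 269/EI
  relative rotation θ_0 = (269 + 0)/EI = 269/EI
A unit hogging moment at Q produces rotation L₁/(3EI) + L₂/(3EI) = 7.417/EI.
Compatibility: M_Q·(L₁+L₂)/(3EI) = θ_0, giving M_Q = 36.27 kN·m (hogging).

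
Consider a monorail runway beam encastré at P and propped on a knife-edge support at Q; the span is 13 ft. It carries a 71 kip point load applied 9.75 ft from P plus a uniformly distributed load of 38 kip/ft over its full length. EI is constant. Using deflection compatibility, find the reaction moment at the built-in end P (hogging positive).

Remove the prop at Q; the released (primary) structure is a cantilever built in at P.
Downward deflection at the released point Q due to the loads:
  point load 71 at a = 9.75: Pa²(3L − a)/(6EI) = 32904/EI
  UDL 38: wL⁴/(8EI) = 135665/EI
  δ_0 = 168568/EI
Flexibility coefficient — unit upward force at Q: δ_{QQ} = L³/(3EI) = 732.3/EI.
The prop prevents deflection at Q: R_Q = δ_0/δ_{QQ} = 168568/732.3 = 230.2 kip.
Moment equilibrium about P: M_P = Σ(load moments about P) − R_Q·L = 3903 − 230.2×13 = 910.9 kip·ft.

M_P = 910.9 kip·ft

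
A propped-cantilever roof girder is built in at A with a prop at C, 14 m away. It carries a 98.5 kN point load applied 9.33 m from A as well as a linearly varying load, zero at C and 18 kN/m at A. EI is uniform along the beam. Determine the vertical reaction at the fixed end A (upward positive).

R_A = 148.3 kN

Release the roller at C. Primary structure: cantilever fixed at A.
Free-end deflection of the primary structure under the applied loading (downward +):
  point load 98.5 at a = 9.33: Pa²(3L − a)/(6EI) = 46687/EI
  triangular load, peak 18 at the fixed end: w₀L⁴/(30EI) = 23050/EI
  δ_0 = 69737/EI
Flexibility coefficient — unit upward force at C: δ_{CC} = L³/(3EI) = 914.7/EI.
The prop prevents deflection at C: R_C = δ_0/δ_{CC} = 69737/914.7 = 76.24 kN.
Vertical equilibrium: R_A = ΣP − R_C = 224.5 − 76.24 = 148.3 kN.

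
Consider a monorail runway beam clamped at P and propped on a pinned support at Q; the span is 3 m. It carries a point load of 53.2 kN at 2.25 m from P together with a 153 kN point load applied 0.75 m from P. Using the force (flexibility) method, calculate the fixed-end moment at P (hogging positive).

Choose R_Q as the redundant. The primary structure is the cantilever fixed at P.
Free-end deflection of the primary structure under the applied loading (downward +):
  point load 53.2 at a = 2.25: Pa²(3L − a)/(6EI) = 303/EI
  point load 153 at a = 0.75: Pa²(3L − a)/(6EI) = 118.3/EI
  δ_0 = 421.3/EI
Tip deflection under a unit load at Q: L³/(3EI) = 9/EI.
Compatibility at Q: δ_0 − R_Q·δ_{QQ} = 0, so R_Q = 421.3/9 = 46.81 kN.
Moment equilibrium about P: M_P = Σ(load moments about P) − R_Q·L = 234.4 − 46.81×3 = 94.01 kN·m.

M_P = 94.01 kN·m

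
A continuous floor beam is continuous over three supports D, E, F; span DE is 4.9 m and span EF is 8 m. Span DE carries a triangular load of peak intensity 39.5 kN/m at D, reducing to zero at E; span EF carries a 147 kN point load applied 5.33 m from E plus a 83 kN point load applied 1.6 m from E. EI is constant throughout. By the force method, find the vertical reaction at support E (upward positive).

Insert a hinge at E; M_E is the redundant, and each span becomes simply supported.
End slopes at the hinge E, treating each span as simply supported:
  span DE: triangular load, peak 39.5: 7w₀L³/(360EI) = 90.36/EI
  span EF: point load 147 at a = 5.33: Pab(L + b)/(6LEI) = 465/EI
  span EF: point load 83 at a = 1.6: Pab(L + b)/(6LEI) = 255/EI
  relative rotation θ_0 = (90.36 + 720)/EI = 810.4/EI
A unit hogging moment at E produces rotation L₁/(3EI) + L₂/(3EI) = 4.3/EI.
Compatibility: M_E·(L₁+L₂)/(3EI) = θ_0, giving M_E = 188.5 kN·m (hogging).
Span DE, ΣM about D with M_E applied at E: R_E^{DE}·4.9 = 158.1 + 188.5, so R_E^{DE} = 70.72 kN and R_D = 96.78 − 70.72 = 26.06 kN.
Span EF, ΣM about F: R_E^{EF}·8 = 923.7 + 188.5, so R_E^{EF} = 139 kN and R_F = 230 − 139 = 90.98 kN.
R_E = 70.72 + 139 = 209.7 kN.

R_E = 209.7 kN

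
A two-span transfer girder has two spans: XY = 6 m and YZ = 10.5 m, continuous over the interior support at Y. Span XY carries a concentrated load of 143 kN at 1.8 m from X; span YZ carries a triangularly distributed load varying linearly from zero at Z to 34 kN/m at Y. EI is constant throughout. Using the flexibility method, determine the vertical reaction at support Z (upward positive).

R_Z = 40.3 kN

Insert a hinge at Y; M_Y is the redundant, and each span becomes simply supported.
End slopes at the hinge Y, treating each span as simply supported:
  span XY: point load 143 at a = 1.8: Pab(L + a)/(6LEI) = 234.2/EI
  span YZ: triangular load, peak 34: w₀L³/(45EI) = 874.6/EI
  relative rotation θ_0 = (234.2 + 874.6)/EI = 1109/EI
A unit hogging moment at Y produces rotation L₁/(3EI) + L₂/(3EI) = 5.5/EI.
Slope continuity at Y: θ_0 = M_Y·5.5/EI, so M_Y = 1109/5.5 = 201.6 kN·m (hogging).
Span YZ, ΣM about Z: R_Y^{YZ}·10.5 = 1250 + 201.6, so R_Y^{YZ} = 138.2 kN and R_Z = 178.5 − 138.2 = 40.3 kN.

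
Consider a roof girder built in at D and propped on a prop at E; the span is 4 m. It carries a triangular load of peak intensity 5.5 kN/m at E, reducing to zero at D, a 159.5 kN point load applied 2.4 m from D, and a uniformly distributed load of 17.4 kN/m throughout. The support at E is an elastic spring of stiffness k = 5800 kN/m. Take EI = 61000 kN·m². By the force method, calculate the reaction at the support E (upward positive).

R_E = 67.69 kN

Release the roller at E. Primary structure: cantilever fixed at D.
Free-end deflection of the primary structure under the applied loading (downward +):
  triangular load, peak 5.5 at the free end: 11w₀L⁴/(120EI) = 129.1/EI
  point load 159.5 at a = 2.4: Pa²(3L − a)/(6EI) = 1470/EI
  UDL 17.4: wL⁴/(8EI) = 556.8/EI
  δ_0 = 2156/EI
Flexibility coefficient — unit upward force at E: δ_{EE} = L³/(3EI) = 21.33/EI.
With EI = 61000 kN·m²: δ_0 = 0.035341 m and δ_{EE} = 0.00035 m/kN.
Compatibility — the spring shortens by R_E/k under the reaction it provides: δ_0 − R_E·δ_{EE} = R_E/k. With 1/k = 0.000172 m/kN, R_E = δ_0 / (δ_{EE} + 1/k) = 0.035341 / (0.00035 + 0.000172) = 67.69 kN.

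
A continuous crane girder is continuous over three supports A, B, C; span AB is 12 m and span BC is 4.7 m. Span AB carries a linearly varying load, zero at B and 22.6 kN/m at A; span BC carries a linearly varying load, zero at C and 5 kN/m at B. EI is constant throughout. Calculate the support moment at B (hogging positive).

M_B = 138.5 kN·m

Release continuity at B by inserting a hinge; the redundant is the internal moment M_B. The primary structure is two simply-supported spans AB and BC.
Discontinuity in slope at B on the released structure — sum the simple-span end rotations:
  span AB: triangular load, peak 22.6: 7w₀L³/(360EI) = 759.4/EI
  span BC: triangular load, peak 5: w₀L³/(45EI) = 11.54/EI
  relative rotation θ_0 = (759.4 + 11.54)/EI = 770.9/EI
A unit hogging moment at B produces rotation L₁/(3EI) + L₂/(3EI) = 5.567/EI.
Slope continuity at B: θ_0 = M_B·5.567/EI, so M_B = 770.9/5.567 = 138.5 kN·m (hogging).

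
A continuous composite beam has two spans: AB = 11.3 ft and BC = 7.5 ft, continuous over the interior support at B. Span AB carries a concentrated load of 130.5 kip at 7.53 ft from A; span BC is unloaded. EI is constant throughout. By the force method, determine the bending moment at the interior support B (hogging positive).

M_B = 164.2 kip·ft

Release continuity at B by inserting a hinge; the redundant is the internal moment M_B. The primary structure is two simply-supported spans AB and BC.
Discontinuity in slope at B on the released structure — sum the simple-span end rotations:
  span AB: point load 130.5 at a = 7.53: Pab(L + a)/(6LEI) = 1029/EI
  relative rotation θ_0 = (1029 + 0)/EI = 1029/EI
A unit hogging moment at B produces rotation L₁/(3EI) + L₂/(3EI) = 6.267/EI.
Compatibility: M_B·(L₁+L₂)/(3EI) = θ_0, giving M_B = 164.2 kip·ft (hogging).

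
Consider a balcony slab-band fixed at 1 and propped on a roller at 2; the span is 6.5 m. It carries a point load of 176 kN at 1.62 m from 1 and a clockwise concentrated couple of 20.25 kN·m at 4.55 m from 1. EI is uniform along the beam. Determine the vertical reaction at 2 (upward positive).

Take the reaction at 2 as the redundant and release it; the primary structure is a cantilever fixed at 1.
Primary-structure tip deflection at 2 by superposition:
  point load 176 at a = 1.62: Pa²(3L − a)/(6EI) = 1376/EI
  clockwise couple 20.25 at a = 4.55: M₀a(2L − a)/(2EI) = 389.3/EI
  δ_0 = 1766/EI
Flexibility coefficient — unit upward force at 2: δ_{22} = L³/(3EI) = 91.54/EI.
Compatibility at 2: δ_0 − R_2·δ_{22} = 0, so R_2 = 1766/91.54 = 19.29 kN.

R_2 = 19.29 kN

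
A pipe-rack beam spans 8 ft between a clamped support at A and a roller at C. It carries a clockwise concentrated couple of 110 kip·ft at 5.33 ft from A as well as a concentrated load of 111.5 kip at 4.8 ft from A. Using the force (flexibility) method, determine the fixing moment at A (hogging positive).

Take the reaction at C as the redundant and release it; the primary structure is a cantilever fixed at A.
Downward deflection at the released point C due to the loads:
  clockwise couple 110 at a = 5.33: M₀a(2L − a)/(2EI) = 3128/EI
  point load 111.5 at a = 4.8: Pa²(3L − a)/(6EI) = 8221/EI
  δ_0 = 11349/EI
Flexibility coefficient — unit upward force at C: δ_{CC} = L³/(3EI) = 170.7/EI.
Compatibility at C: δ_0 − R_C·δ_{CC} = 0, so R_C = 11349/170.7 = 66.5 kip.
Moment equilibrium about A: M_A = Σ(load moments about A) − R_C·L = 645.2 − 66.5×8 = 113.2 kip·ft.

M_A = 113.2 kip·ft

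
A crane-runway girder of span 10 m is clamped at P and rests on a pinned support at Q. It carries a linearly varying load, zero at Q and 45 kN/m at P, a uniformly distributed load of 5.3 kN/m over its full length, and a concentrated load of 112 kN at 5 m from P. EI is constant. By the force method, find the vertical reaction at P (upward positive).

Remove the prop at Q; the released (primary) structure is a cantilever built in at P.
Deflection at Q on the released cantilever, summing each load's contribution:
  triangular load, peak 45 at the fixed end: w₀L⁴/(30EI) = 15000/EI
  UDL 5.3: wL⁴/(8EI) = 6625/EI
  point load 112 at a = 5: Pa²(3L − a)/(6EI) = 11667/EI
  δ_0 = 33292/EI
Tip deflection under a unit load at Q: L³/(3EI) = 333.3/EI.
The prop prevents deflection at Q: R_Q = δ_0/δ_{QQ} = 33292/333.3 = 99.88 kN.
Vertical equilibrium: R_P = ΣP − R_Q = 390 − 99.88 = 290.1 kN.

R_P = 290.1 kN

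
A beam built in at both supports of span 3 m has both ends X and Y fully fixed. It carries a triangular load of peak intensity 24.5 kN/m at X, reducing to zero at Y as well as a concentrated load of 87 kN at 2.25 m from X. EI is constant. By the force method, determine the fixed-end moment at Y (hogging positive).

M_Y = 44.05 kN·m

Take the two fixed-end moments M_X, M_Y as redundants; the released structure is the simple span XY.
End rotations of the released simple span under the applied load (×1/EI):
  at X: triangular load, peak 24.5: w₀L³/(45EI) = 14.7/EI
  at Y: triangular load, peak 24.5: 7w₀L³/(360EI) = 12.86/EI
  at X: point load 87 at a = 2.25: Pab(L + b)/(6LEI) = 30.59/EI
  at Y: point load 87 at a = 2.25: Pab(L + a)/(6LEI) = 42.82/EI
  θ_X0 = 45.29/EI,  θ_Y0 = 55.68/EI
Flexibility coefficients: a unit moment at one end gives L/(3EI) there and L/(6EI) at the far end, so f₁₁ = f₂₂ = 1/EI and f₁₂ = f₂₁ = 0.5/EI.
Compatibility — zero rotation at each built-in end:
  1 M_X + 0.5 M_Y = 45.29
  0.5 M_X + 1 M_Y = 55.68
Solving the pair gives M_X = 23.26 kN·m and M_Y = 44.05 kN·m (hogging).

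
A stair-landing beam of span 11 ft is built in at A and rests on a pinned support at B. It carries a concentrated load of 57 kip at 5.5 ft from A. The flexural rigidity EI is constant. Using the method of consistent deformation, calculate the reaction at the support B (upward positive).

Choose R_B as the redundant. The primary structure is the cantilever fixed at A.
Free-end deflection of the primary structure under the applied loading (downward +):
  point load 57 at a = 5.5: Pa²(3L − a)/(6EI) = 7903/EI
Tip deflection under a unit load at B: L³/(3EI) = 443.7/EI.
The prop prevents deflection at B: R_B = δ_0/δ_{BB} = 7903/443.7 = 17.81 kip.

R_B = 17.81 kip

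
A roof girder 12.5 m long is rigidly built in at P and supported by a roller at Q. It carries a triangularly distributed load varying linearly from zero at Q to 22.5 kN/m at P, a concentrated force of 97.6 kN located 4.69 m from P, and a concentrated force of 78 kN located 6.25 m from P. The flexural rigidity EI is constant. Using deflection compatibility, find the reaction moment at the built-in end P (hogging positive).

Release the roller at Q. Primary structure: cantilever fixed at P.
Downward deflection at the released point Q due to the loads:
  triangular load, peak 22.5 at the fixed end: w₀L⁴/(30EI) = 18311/EI
  point load 97.6 at a = 4.69: Pa²(3L − a)/(6EI) = 11740/EI
  point load 78 at a = 6.25: Pa²(3L − a)/(6EI) = 15869/EI
  δ_0 = 45919/EI
Tip deflection under a unit load at Q: L³/(3EI) = 651/EI.
Compatibility at Q: δ_0 − R_Q·δ_{QQ} = 0, so R_Q = 45919/651 = 70.53 kN.
Moment equilibrium about P: M_P = Σ(load moments about P) − R_Q·L = 1531 − 70.53×12.5 = 649.5 kN·m.

M_P = 649.5 kN·m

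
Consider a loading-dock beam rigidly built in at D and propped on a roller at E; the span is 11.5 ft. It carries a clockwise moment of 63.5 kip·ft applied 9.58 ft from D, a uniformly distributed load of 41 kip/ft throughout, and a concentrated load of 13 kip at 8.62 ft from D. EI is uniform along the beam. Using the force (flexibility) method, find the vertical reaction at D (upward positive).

Take the reaction at E as the redundant and release it; the primary structure is a cantilever fixed at D.
Deflection at E on the released cantilever, summing each load's contribution:
  clockwise couple 63.5 at a = 9.58: M₀a(2L − a)/(2EI) = 4082/EI
  UDL 41: wL⁴/(8EI) = 89637/EI
  point load 13 at a = 8.62: Pa²(3L − a)/(6EI) = 4166/EI
  δ_0 = 97885/EI
Tip deflection under a unit load at E: L³/(3EI) = 507/EI.
Compatibility at E: δ_0 − R_E·δ_{EE} = 0, so R_E = 97885/507 = 193.1 kip.
Vertical equilibrium: R_D = ΣP − R_E = 484.5 − 193.1 = 291.4 kip.

R_D = 291.4 kip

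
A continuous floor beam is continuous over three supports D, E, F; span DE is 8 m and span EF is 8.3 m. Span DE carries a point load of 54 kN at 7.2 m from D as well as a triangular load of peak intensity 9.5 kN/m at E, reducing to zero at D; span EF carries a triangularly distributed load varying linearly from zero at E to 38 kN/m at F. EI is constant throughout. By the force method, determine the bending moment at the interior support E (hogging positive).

Take M_E as the redundant. Released structure: two simple spans DE and EF with a hinge at E.
Rotations at E on the released spans (each span's end-slope, ×1/EI):
  span DE: point load 54 at a = 7.2: Pab(L + a)/(6LEI) = 98.5/EI
  span DE: triangular load, peak 9.5: w₀L³/(45EI) = 108.1/EI
  span EF: triangular load, peak 38: 7w₀L³/(360EI) = 422.5/EI
  relative rotation θ_0 = (206.6 + 422.5)/EI = 629.1/EI
A unit hogging moment at E produces rotation L₁/(3EI) + L₂/(3EI) = 5.433/EI.
Compatibility: M_E·(L₁+L₂)/(3EI) = θ_0, giving M_E = 115.8 kN·m (hogging).

M_E = 115.8 kN·m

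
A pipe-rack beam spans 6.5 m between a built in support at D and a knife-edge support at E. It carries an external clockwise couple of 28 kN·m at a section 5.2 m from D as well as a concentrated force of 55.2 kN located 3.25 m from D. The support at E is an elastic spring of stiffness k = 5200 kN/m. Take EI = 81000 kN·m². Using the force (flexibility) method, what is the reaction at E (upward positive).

Release the roller at E. Primary structure: cantilever fixed at D.
Downward deflection at the released point E due to the loads:
  clockwise couple 28 at a = 5.2: M₀a(2L − a)/(2EI) = 567.8/EI
  point load 55.2 at a = 3.25: Pa²(3L − a)/(6EI) = 1579/EI
  δ_0 = 2147/EI
Flexibility coefficient — unit upward force at E: δ_{EE} = L³/(3EI) = 91.54/EI.
With EI = 81000 kN·m²: δ_0 = 0.026505 m and δ_{EE} = 0.00113 m/kN.
Compatibility — the spring shortens by R_E/k under the reaction it provides: δ_0 − R_E·δ_{EE} = R_E/k. With 1/k = 0.000192 m/kN, R_E = δ_0 / (δ_{EE} + 1/k) = 0.026505 / (0.00113 + 0.000192) = 20.04 kN.

R_E = 20.04 kN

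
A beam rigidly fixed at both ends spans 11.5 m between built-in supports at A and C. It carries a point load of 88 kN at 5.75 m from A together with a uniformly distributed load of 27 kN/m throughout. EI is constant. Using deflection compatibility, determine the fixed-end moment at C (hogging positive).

Release both end moments; the primary structure is a simply-supported span AC with redundants M_A and M_C.
Simple-span end rotations at A and C under the given loads:
  at A: point load 88 at a = 5.75: Pab(L + b)/(6LEI) = 727.4/EI
  at C: point load 88 at a = 5.75: Pab(L + a)/(6LEI) = 727.4/EI
  at A: UDL 27: wL³/(24EI) = 1711/EI
  at C: UDL 27: wL³/(24EI) = 1711/EI
  θ_A0 = 2438/EI,  θ_C0 = 2438/EI
Flexibility coefficients: a unit moment at one end gives L/(3EI) there and L/(6EI) at the far end, so f₁₁ = f₂₂ = 3.833/EI and f₁₂ = f₂₁ = 1.917/EI.
Compatibility — zero rotation at each built-in end:
  3.833 M_A + 1.917 M_C = 2438
  1.917 M_A + 3.833 M_C = 2438
Solving the pair gives M_A = 424.1 kN·m and M_C = 424.1 kN·m (hogging).

M_C = 424.1 kN·m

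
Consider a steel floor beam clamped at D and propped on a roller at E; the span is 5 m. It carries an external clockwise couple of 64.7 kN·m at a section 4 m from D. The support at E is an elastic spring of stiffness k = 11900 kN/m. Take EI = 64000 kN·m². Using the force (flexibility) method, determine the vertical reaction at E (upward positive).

Release the roller at E. Primary structure: cantilever fixed at D.
Free-end deflection of the primary structure under the applied loading (downward +):
  clockwise couple 64.7 at a = 4: M₀a(2L − a)/(2EI) = 776.4/EI
Tip deflection under a unit load at E: L³/(3EI) = 41.67/EI.
With EI = 64000 kN·m²: δ_0 = 0.012131 m and δ_{EE} = 0.000651 m/kN.
Compatibility — the spring shortens by R_E/k under the reaction it provides: δ_0 − R_E·δ_{EE} = R_E/k. With 1/k = 0.000084 m/kN, R_E = δ_0 / (δ_{EE} + 1/k) = 0.012131 / (0.000651 + 0.000084) = 16.5 kN.

R_E = 16.5 kN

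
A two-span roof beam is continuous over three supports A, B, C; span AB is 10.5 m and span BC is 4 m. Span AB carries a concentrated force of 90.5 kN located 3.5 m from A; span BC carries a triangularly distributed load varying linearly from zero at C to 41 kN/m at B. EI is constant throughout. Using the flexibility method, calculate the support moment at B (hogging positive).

M_B = 114 kN·m

Release continuity at B by inserting a hinge; the redundant is the internal moment M_B. The primary structure is two simply-supported spans AB and BC.
Discontinuity in slope at B on the released structure — sum the simple-span end rotations:
  span AB: point load 90.5 at a = 3.5: Pab(L + a)/(6LEI) = 492.7/EI
  span BC: triangular load, peak 41: w₀L³/(45EI) = 58.31/EI
  relative rotation θ_0 = (492.7 + 58.31)/EI = 551/EI
A unit hogging moment at B produces rotation L₁/(3EI) + L₂/(3EI) = 4.833/EI.
Slope continuity at B: θ_0 = M_B·4.833/EI, so M_B = 551/4.833 = 114 kN·m (hogging).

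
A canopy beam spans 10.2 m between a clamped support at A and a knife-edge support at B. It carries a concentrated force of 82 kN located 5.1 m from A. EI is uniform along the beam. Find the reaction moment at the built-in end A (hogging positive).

M_A = 156.8 kN·m

Take the reaction at B as the redundant and release it; the primary structure is a cantilever fixed at A.
Free-end deflection of the primary structure under the applied loading (downward +):
  point load 82 at a = 5.1: Pa²(3L − a)/(6EI) = 9064/EI
Tip deflection under a unit load at B: L³/(3EI) = 353.7/EI.
The prop prevents deflection at B: R_B = δ_0/δ_{BB} = 9064/353.7 = 25.62 kN.
Moment equilibrium about A: M_A = Σ(load moments about A) − R_B·L = 418.2 − 25.62×10.2 = 156.8 kN·m.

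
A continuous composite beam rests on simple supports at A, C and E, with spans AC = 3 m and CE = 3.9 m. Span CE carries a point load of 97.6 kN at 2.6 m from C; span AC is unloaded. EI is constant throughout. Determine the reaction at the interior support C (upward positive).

Take M_C as the redundant. Released structure: two simple spans AC and CE with a hinge at C.
Rotations at C on the released spans (each span's end-slope, ×1/EI):
  span CE: point load 97.6 at a = 2.6: Pab(L + b)/(6LEI) = 73.31/EI
  relative rotation θ_0 = (0 + 73.31)/EI = 73.31/EI
A unit hogging moment at C produces rotation L₁/(3EI) + L₂/(3EI) = 2.3/EI.
Slope continuity at C: θ_0 = M_C·2.3/EI, so M_C = 73.31/2.3 = 31.87 kN·m (hogging).
Span AC, ΣM about A with M_C applied at C: R_C^{AC}·3 = 0 + 31.87, so R_C^{AC} = 10.62 kN and R_A = 0 − 10.62 = -10.62 kN.
Span CE, ΣM about E: R_C^{CE}·3.9 = 126.9 + 31.87, so R_C^{CE} = 40.71 kN and R_E = 97.6 − 40.71 = 56.89 kN.
R_C = 10.62 + 40.71 = 51.33 kN.

R_C = 51.33 kN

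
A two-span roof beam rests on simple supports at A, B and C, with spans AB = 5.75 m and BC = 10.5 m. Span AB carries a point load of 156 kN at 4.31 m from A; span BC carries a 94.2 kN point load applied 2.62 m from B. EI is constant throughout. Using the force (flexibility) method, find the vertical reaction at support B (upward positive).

R_B = 229.8 kN

Take M_B as the redundant. Released structure: two simple spans AB and BC with a hinge at B.
Discontinuity in slope at B on the released structure — sum the simple-span end rotations:
  span AB: point load 156 at a = 4.31: Pab(L + a)/(6LEI) = 282.3/EI
  span BC: point load 94.2 at a = 2.62: Pab(L + b)/(6LEI) = 567.4/EI
  relative rotation θ_0 = (282.3 + 567.4)/EI = 849.7/EI
A unit hogging moment at B produces rotation L₁/(3EI) + L₂/(3EI) = 5.417/EI.
Slope continuity at B: θ_0 = M_B·5.417/EI, so M_B = 849.7/5.417 = 156.9 kN·m (hogging).
Span AB, ΣM about A with M_B applied at B: R_B^{AB}·5.75 = 672.4 + 156.9, so R_B^{AB} = 144.2 kN and R_A = 156 − 144.2 = 11.79 kN.
Span BC, ΣM about C: R_B^{BC}·10.5 = 742.3 + 156.9, so R_B^{BC} = 85.63 kN and R_C = 94.2 − 85.63 = 8.565 kN.
R_B = 144.2 + 85.63 = 229.8 kN.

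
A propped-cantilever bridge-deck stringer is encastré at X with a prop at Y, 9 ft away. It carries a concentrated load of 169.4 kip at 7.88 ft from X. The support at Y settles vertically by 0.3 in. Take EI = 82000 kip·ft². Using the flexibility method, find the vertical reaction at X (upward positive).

Release the roller at Y. Primary structure: cantilever fixed at X.
Primary-structure tip deflection at Y by superposition:
  point load 169.4 at a = 7.88: Pa²(3L − a)/(6EI) = 33520/EI
Tip deflection under a unit load at Y: L³/(3EI) = 243/EI.
With EI = 82000 kip·ft²: δ_0 = 0.40878 ft and δ_{YY} = 0.002963 ft/kip.
Compatibility — the beam at Y must follow the support down by 0.025 ft: δ_0 − R_Y·δ_{YY} = 0.025, so R_Y = (0.40878 − 0.025)/0.002963 = 129.5 kip.
Vertical equilibrium: R_X = ΣP − R_Y = 169.4 − 129.5 = 39.89 kip.

R_X = 39.89 kip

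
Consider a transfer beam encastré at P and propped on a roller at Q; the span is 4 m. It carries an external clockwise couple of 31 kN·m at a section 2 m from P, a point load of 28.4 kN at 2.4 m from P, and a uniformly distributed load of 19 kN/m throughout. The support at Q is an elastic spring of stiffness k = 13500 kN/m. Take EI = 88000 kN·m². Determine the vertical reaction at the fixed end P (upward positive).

R_P = 66.49 kN

Remove the prop at Q; the released (primary) structure is a cantilever built in at P.
Downward deflection at the released point Q due to the loads:
  clockwise couple 31 at a = 2: M₀a(2L − a)/(2EI) = 186/EI
  point load 28.4 at a = 2.4: Pa²(3L − a)/(6EI) = 261.7/EI
  UDL 19: wL⁴/(8EI) = 608/EI
  δ_0 = 1056/EI
Flexibility coefficient — unit upward force at Q: δ_{QQ} = L³/(3EI) = 21.33/EI.
With EI = 88000 kN·m²: δ_0 = 0.011997 m and δ_{QQ} = 0.000242 m/kN.
Compatibility — the spring shortens by R_Q/k under the reaction it provides: δ_0 − R_Q·δ_{QQ} = R_Q/k. With 1/k = 0.000074 m/kN, R_Q = δ_0 / (δ_{QQ} + 1/k) = 0.011997 / (0.000242 + 0.000074) = 37.91 kN.
Vertical equilibrium: R_P = ΣP − R_Q = 104.4 − 37.91 = 66.49 kN.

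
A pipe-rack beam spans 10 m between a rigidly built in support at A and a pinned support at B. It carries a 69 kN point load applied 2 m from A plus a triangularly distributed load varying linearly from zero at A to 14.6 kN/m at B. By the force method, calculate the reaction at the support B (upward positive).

Take the reaction at B as the redundant and release it; the primary structure is a cantilever fixed at A.
Deflection at B on the released cantilever, summing each load's contribution:
  point load 69 at a = 2: Pa²(3L − a)/(6EI) = 1288/EI
  triangular load, peak 14.6 at the free end: 11w₀L⁴/(120EI) = 13383/EI
  δ_0 = 14671/EI
Flexibility coefficient — unit upward force at B: δ_{BB} = L³/(3EI) = 333.3/EI.
The prop prevents deflection at B: R_B = δ_0/δ_{BB} = 14671/333.3 = 44.01 kN.

R_B = 44.01 kN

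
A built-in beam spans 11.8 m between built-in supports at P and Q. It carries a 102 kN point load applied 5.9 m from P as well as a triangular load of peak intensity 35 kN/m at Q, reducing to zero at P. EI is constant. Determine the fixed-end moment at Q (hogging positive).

Take the two fixed-end moments M_P, M_Q as redundants; the released structure is the simple span PQ.
Simple-span end rotations at P and Q under the given loads:
  at P: point load 102 at a = 5.9: Pab(L + b)/(6LEI) = 887.7/EI
  at Q: point load 102 at a = 5.9: Pab(L + a)/(6LEI) = 887.7/EI
  at P: triangular load, peak 35: 7w₀L³/(360EI) = 1118/EI
  at Q: triangular load, peak 35: w₀L³/(45EI) = 1278/EI
  θ_P0 = 2006/EI,  θ_Q0 = 2166/EI
Flexibility coefficients: a unit moment at one end gives L/(3EI) there and L/(6EI) at the far end, so f₁₁ = f₂₂ = 3.933/EI and f₁₂ = f₂₁ = 1.967/EI.
Compatibility — zero rotation at each built-in end:
  3.933 M_P + 1.967 M_Q = 2006
  1.967 M_P + 3.933 M_Q = 2166
Solving the pair gives M_P = 312.9 kN·m and M_Q = 394.1 kN·m (hogging).

M_Q = 394.1 kN·m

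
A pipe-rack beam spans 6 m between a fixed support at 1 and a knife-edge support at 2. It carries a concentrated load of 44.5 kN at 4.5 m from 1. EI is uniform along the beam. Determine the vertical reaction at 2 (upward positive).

Choose R_2 as the redundant. The primary structure is the cantilever fixed at 1.
Downward deflection at the released point 2 due to the loads:
  point load 44.5 at a = 4.5: Pa²(3L − a)/(6EI) = 2028/EI
Tip deflection under a unit load at 2: L³/(3EI) = 72/EI.
The prop prevents deflection at 2: R_2 = δ_0/δ_{22} = 2028/72 = 28.16 kN.

R_2 = 28.16 kN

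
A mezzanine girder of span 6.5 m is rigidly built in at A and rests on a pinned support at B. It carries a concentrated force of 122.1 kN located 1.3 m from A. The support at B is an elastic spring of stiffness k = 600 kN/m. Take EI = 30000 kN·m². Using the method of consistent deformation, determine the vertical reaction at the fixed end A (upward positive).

Choose R_B as the redundant. The primary structure is the cantilever fixed at A.
Deflection at B on the released cantilever, summing each load's contribution:
  point load 122.1 at a = 1.3: Pa²(3L − a)/(6EI) = 625.9/EI
Tip deflection under a unit load at B: L³/(3EI) = 91.54/EI.
With EI = 30000 kN·m²: δ_0 = 0.020864 m and δ_{BB} = 0.003051 m/kN.
Compatibility — the spring shortens by R_B/k under the reaction it provides: δ_0 − R_B·δ_{BB} = R_B/k. With 1/k = 0.001667 m/kN, R_B = δ_0 / (δ_{BB} + 1/k) = 0.020864 / (0.003051 + 0.001667) = 4.422 kN.
Vertical equilibrium: R_A = ΣP − R_B = 122.1 − 4.422 = 117.7 kN.

R_A = 117.7 kN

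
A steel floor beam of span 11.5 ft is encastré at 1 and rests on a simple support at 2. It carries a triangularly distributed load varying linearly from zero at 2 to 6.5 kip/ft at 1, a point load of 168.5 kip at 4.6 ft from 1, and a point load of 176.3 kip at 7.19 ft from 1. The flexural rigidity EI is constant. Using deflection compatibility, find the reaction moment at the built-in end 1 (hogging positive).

Choose R_2 as the redundant. The primary structure is the cantilever fixed at 1.
Primary-structure tip deflection at 2 by superposition:
  triangular load, peak 6.5 at the fixed end: w₀L⁴/(30EI) = 3790/EI
  point load 168.5 at a = 4.6: Pa²(3L − a)/(6EI) = 17768/EI
  point load 176.3 at a = 7.19: Pa²(3L − a)/(6EI) = 41484/EI
  δ_0 = 63041/EI
Tip deflection under a unit load at 2: L³/(3EI) = 507/EI.
The prop prevents deflection at 2: R_2 = δ_0/δ_{22} = 63041/507 = 124.4 kip.
Moment equilibrium about 1: M_1 = Σ(load moments about 1) − R_2·L = 2186 − 124.4×11.5 = 755.9 kip·ft.

M_1 = 755.9 kip·ft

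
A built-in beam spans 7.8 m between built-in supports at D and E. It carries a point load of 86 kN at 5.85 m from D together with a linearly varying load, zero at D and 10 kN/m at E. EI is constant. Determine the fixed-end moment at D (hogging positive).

M_D = 51.72 kN·m

Release both end moments; the primary structure is a simply-supported span DE with redundants M_D and M_E.
On the primary (simply-supported) span, the end slopes from the loading are:
  at D: point load 86 at a = 5.85: Pab(L + b)/(6LEI) = 204.4/EI
  at E: point load 86 at a = 5.85: Pab(L + a)/(6LEI) = 286.1/EI
  at D: triangular load, peak 10: 7w₀L³/(360EI) = 92.27/EI
  at E: triangular load, peak 10: w₀L³/(45EI) = 105.5/EI
  θ_D0 = 296.7/EI,  θ_E0 = 391.6/EI
Flexibility coefficients: a unit moment at one end gives L/(3EI) there and L/(6EI) at the far end, so f₁₁ = f₂₂ = 2.6/EI and f₁₂ = f₂₁ = 1.3/EI.
Compatibility — zero rotation at each built-in end:
  2.6 M_D + 1.3 M_E = 296.7
  1.3 M_D + 2.6 M_E = 391.6
Solving the pair gives M_D = 51.72 kN·m and M_E = 124.8 kN·m (hogging).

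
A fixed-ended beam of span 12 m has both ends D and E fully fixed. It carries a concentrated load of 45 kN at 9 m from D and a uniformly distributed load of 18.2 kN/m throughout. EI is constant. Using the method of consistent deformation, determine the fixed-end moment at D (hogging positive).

M_D = 243.7 kN·m

Take the two fixed-end moments M_D, M_E as redundants; the released structure is the simple span DE.
Simple-span end rotations at D and E under the given loads:
  at D: point load 45 at a = 9: Pab(L + b)/(6LEI) = 253.1/EI
  at E: point load 45 at a = 9: Pab(L + a)/(6LEI) = 354.4/EI
  at D: UDL 18.2: wL³/(24EI) = 1310/EI
  at E: UDL 18.2: wL³/(24EI) = 1310/EI
  θ_D0 = 1564/EI,  θ_E0 = 1665/EI
Flexibility coefficients: a unit moment at one end gives L/(3EI) there and L/(6EI) at the far end, so f₁₁ = f₂₂ = 4/EI and f₁₂ = f₂₁ = 2/EI.
Compatibility — zero rotation at each built-in end:
  4 M_D + 2 M_E = 1564
  2 M_D + 4 M_E = 1665
Solving the pair gives M_D = 243.7 kN·m and M_E = 294.3 kN·m (hogging).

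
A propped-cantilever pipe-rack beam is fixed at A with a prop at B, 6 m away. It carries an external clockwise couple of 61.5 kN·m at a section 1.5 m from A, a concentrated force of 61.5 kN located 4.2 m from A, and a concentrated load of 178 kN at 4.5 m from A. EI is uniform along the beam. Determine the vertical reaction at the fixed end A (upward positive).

Release the roller at B. Primary structure: cantilever fixed at A.
Primary-structure tip deflection at B by superposition:
  clockwise couple 61.5 at a = 1.5: M₀a(2L − a)/(2EI) = 484.3/EI
  point load 61.5 at a = 4.2: Pa²(3L − a)/(6EI) = 2495/EI
  point load 178 at a = 4.5: Pa²(3L − a)/(6EI) = 8110/EI
  δ_0 = 11090/EI
Tip deflection under a unit load at B: L³/(3EI) = 72/EI.
Compatibility at B: δ_0 − R_B·δ_{BB} = 0, so R_B = 11090/72 = 154 kN.
Vertical equilibrium: R_A = ΣP − R_B = 239.5 − 154 = 85.48 kN.

R_A = 85.48 kN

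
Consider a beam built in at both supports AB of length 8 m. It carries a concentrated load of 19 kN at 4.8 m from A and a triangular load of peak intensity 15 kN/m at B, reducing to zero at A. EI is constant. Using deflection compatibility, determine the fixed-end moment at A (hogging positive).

M_A = 46.59 kN·m

Take the two fixed-end moments M_A, M_B as redundants; the released structure is the simple span AB.
Simple-span end rotations at A and B under the given loads:
  at A: point load 19 at a = 4.8: Pab(L + b)/(6LEI) = 68.1/EI
  at B: point load 19 at a = 4.8: Pab(L + a)/(6LEI) = 77.82/EI
  at A: triangular load, peak 15: 7w₀L³/(360EI) = 149.3/EI
  at B: triangular load, peak 15: w₀L³/(45EI) = 170.7/EI
  θ_A0 = 217.4/EI,  θ_B0 = 248.5/EI
Flexibility coefficients: a unit moment at one end gives L/(3EI) there and L/(6EI) at the far end, so f₁₁ = f₂₂ = 2.667/EI and f₁₂ = f₂₁ = 1.333/EI.
Compatibility — zero rotation at each built-in end:
  2.667 M_A + 1.333 M_B = 217.4
  1.333 M_A + 2.667 M_B = 248.5
Solving the pair gives M_A = 46.59 kN·m and M_B = 69.89 kN·m (hogging).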